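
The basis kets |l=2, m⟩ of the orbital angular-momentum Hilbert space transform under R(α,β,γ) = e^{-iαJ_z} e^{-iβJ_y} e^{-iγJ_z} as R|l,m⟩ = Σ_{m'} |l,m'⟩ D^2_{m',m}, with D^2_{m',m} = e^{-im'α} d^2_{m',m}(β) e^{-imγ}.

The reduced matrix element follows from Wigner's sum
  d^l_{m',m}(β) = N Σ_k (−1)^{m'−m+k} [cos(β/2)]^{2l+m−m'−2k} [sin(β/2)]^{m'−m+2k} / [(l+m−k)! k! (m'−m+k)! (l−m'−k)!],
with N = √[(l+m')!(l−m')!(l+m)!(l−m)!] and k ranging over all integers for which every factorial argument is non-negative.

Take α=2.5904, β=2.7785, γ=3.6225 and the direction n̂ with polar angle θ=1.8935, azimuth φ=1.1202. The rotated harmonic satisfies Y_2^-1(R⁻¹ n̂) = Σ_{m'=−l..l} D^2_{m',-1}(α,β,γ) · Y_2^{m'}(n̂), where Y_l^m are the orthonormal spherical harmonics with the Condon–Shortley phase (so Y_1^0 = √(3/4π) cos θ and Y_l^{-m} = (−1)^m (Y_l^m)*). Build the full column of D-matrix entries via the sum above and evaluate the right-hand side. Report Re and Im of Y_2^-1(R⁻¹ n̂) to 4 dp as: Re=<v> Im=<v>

Need the full column D^2_{m',-1} for m'=−2..2 at α=2.5904, β=2.7785, γ=3.6225.
cos(β/2)=0.180551, sin(β/2)=0.983566
d^2_{-2,-1}: single k=1 term ⇒ +0.011578;  D = -0.009413+0.006741i
d^2_{-1,-1}: k∈[0..1] ⇒ +0.001063 -0.094608 = -0.093545;  D = -0.093314+0.006569i
d^2_{0,-1}: k∈[0..1] ⇒ -0.014180 +0.420809 = +0.406629;  D = -0.360507-0.188100i
d^2_{1,-1}: k∈[0..1] ⇒ +0.094608 -0.935866 = -0.841258;  D = -0.431580-0.722117i
d^2_{2,-1}: single k=0 term ⇒ -0.343589;  D = -0.004293+0.343562i
Y_2^{m'}(θ=1.8935,φ=1.1202) and Σ D·Y over m':
  (-0.0094+0.0067i)·(-0.2156-0.2724i)  (-0.0933+0.0066i)·(-0.1012+0.2092i)  (-0.3605-0.1881i)·(-0.2202+0.0000i)  (-0.4316-0.7221i)·(+0.1012+0.2092i)  (-0.0043+0.3436i)·(-0.2156+0.2724i)
Y_2^-1(R⁻¹ n̂) = +0.106035-0.216242i

Re=0.1060 Im=-0.2162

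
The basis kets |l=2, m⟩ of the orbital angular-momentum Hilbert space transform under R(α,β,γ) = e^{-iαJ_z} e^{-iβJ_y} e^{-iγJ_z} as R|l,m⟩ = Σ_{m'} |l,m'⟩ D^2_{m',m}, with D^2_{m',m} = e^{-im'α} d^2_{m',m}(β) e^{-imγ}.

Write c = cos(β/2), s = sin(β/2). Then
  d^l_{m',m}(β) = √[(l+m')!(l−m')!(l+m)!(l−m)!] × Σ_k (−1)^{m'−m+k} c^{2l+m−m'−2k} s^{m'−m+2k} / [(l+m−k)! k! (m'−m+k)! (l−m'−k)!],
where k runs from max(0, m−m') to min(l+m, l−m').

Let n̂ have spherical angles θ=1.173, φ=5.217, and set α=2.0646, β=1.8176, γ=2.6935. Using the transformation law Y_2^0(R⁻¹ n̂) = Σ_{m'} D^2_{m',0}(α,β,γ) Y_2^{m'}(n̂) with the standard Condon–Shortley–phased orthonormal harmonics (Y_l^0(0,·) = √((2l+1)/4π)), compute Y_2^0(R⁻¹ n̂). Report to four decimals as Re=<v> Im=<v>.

Re=0.6093 Im=0.0000

Need the full column D^2_{m',0} for m'=−2..2 at α=2.0646, β=1.8176, γ=2.6935.
cos(β/2)=0.614693, sin(β/2)=0.788767
d^2_{-2,0}: single k=2 term ⇒ +0.575823;  D = -0.317099-0.480645i
d^2_{-1,0}: k∈[1..2] ⇒ +0.448744 -0.738889 = -0.290146;  D = +0.137523-0.255484i
d^2_{0,0}: k∈[0..2] ⇒ +0.142768 -0.940315 +0.387074 = -0.410472;  D = -0.410472+0.000000i
d^2_{1,0}: k∈[0..1] ⇒ -0.448744 +0.738889 = +0.290146;  D = -0.137523-0.255484i
d^2_{2,0}: single k=0 term ⇒ +0.575823;  D = -0.317099+0.480645i
Y_2^{m'}(θ=1.173,φ=5.217) and Σ D·Y over m':
  (-0.3171-0.4806i)·(-0.1748+0.2779i)  (+0.1375-0.2555i)·(+0.1334+0.2415i)  (-0.4105+0.0000i)·(-0.1734+0.0000i)  (-0.1375-0.2555i)·(-0.1334+0.2415i)  (-0.3171+0.4806i)·(-0.1748-0.2779i)
Y_2^0(R⁻¹ n̂) = +0.609277+0.000000i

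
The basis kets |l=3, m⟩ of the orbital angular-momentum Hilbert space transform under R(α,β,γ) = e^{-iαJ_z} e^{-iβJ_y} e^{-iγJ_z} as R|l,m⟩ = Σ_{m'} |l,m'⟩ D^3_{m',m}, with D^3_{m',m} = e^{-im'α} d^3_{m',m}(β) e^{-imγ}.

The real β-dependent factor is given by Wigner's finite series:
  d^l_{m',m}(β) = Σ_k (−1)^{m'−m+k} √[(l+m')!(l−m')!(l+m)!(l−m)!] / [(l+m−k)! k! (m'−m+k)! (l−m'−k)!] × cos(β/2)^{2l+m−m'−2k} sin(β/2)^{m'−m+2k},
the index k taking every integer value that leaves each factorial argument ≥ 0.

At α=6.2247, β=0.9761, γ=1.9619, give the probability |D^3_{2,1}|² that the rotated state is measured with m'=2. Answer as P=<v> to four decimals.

First d^3_{2,1}(β=0.9761), then the phase factors e^{-i(2)α} and e^{-i(1)γ}:
With c≡cos(β/2)=0.883249 and s≡sin(β/2)=0.468904, N=[120·1·24·2]^{1/2}=75.894664
The bounds max(0,m−m')=0 and min(l+m,l−m')=1 give 2 terms
  k=0: (−1)^1·75.8947/(24)·0.8832^5·0.4689^1 = -0.797076
  k=1: (−1)^2·75.8947/(12)·0.8832^3·0.4689^3 = +0.449296
d^3_{2,1}(0.9761) = -0.797076 +0.449296 = -0.347780
|D^3_{2,1}|² = |d^3_{2,1}(β)|² = (-0.347780)² = 0.120951 (the z-rotation phases have unit modulus)

P=0.1210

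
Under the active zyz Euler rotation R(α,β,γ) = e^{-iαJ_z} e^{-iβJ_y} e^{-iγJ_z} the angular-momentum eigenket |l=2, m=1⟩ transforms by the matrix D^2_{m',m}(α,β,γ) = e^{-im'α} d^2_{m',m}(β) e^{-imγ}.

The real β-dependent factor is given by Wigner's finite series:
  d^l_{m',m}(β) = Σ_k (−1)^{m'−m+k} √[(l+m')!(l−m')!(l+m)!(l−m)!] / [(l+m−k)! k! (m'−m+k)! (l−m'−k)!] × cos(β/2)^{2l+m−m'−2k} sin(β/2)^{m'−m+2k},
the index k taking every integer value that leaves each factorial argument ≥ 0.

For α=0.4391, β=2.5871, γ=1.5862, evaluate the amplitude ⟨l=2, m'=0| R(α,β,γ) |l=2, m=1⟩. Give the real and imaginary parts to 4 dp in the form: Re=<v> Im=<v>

Split into d^2_{0,1}(β=2.5871) × two z-phases.
With c≡cos(β/2)=0.273708 and s≡sin(β/2)=0.961813, N=[2·2·6·1]^{1/2}=4.898979
k: max(0,(1)−(0))=1 … min(2+(1),2−(0))=2
  k=1: (−1)^0·4.8990/(2)·0.2737^3·0.9618^1 = +0.048309
  k=2: (−1)^1·4.8990/(2)·0.2737^1·0.9618^3 = -0.596534
d^2_{0,1}(2.5871) = +0.048309 -0.596534 = -0.548225
Phases: e^{-i·(0)·0.4391}=+1.000000+0.000000i, e^{-i·(1)·1.5862}=-0.015403-0.999881i ⇒ D=+0.008444+0.548160i

Re=0.0084 Im=0.5482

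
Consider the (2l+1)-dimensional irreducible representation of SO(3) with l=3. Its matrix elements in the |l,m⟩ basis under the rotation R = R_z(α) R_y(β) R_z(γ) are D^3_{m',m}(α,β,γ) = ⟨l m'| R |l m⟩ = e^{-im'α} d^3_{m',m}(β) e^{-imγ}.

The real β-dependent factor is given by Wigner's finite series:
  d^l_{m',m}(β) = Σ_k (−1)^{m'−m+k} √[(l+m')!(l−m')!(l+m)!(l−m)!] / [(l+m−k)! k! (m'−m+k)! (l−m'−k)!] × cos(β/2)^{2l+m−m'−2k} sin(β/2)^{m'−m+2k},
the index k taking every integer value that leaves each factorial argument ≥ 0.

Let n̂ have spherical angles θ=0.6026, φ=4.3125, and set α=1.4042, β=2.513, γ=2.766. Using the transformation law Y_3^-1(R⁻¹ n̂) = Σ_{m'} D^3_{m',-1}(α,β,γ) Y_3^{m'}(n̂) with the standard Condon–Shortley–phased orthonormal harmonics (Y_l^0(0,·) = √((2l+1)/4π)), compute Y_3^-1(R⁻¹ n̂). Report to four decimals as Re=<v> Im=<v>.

Re=0.1058 Im=0.1361

Need the full column D^3_{m',-1} for m'=−3..3 at α=1.4042, β=2.513, γ=2.766.
cos(β/2)=0.309147, sin(β/2)=0.951014
d^3_{-3,-1}: single k=2 term ⇒ +0.031995;  D = +0.024565+0.020499i
d^3_{-2,-1}: k∈[1..2] ⇒ +0.008492 -0.160727 = -0.152234;  D = -0.115569+0.099091i
d^3_{-1,-1}: k∈[0..2] ⇒ +0.000873 -0.066089 +0.469062 = +0.403846;  D = -0.208390-0.345927i
d^3_{0,-1}: k∈[0..2] ⇒ -0.009303 +0.264101 -0.833088 = -0.578290;  D = +0.537978-0.212131i
d^3_{1,-1}: k∈[0..2] ⇒ +0.049566 -0.625416 +0.739813 = +0.163963;  D = +0.034019+0.160395i
d^3_{2,-1}: k∈[0..1] ⇒ -0.160727 +0.760502 = +0.599776;  D = +0.599237-0.025423i
d^3_{3,-1}: single k=0 term ⇒ +0.302778;  D = +0.037507-0.300446i
Y_3^{m'}(θ=0.6026,φ=4.3125) and Σ D·Y over m':
  (+0.0246+0.0205i)·(+0.0708-0.0276i)  (-0.1156+0.0991i)·(-0.1885-0.1940i)  (-0.2084-0.3459i)·(-0.1707+0.4039i)  (+0.5380-0.2121i)·(+0.1211+0.0000i)  (+0.0340+0.1604i)·(+0.1707+0.4039i)  (+0.5992-0.0254i)·(-0.1885+0.1940i)  (+0.0375-0.3004i)·(-0.0708-0.0276i)
Y_3^-1(R⁻¹ n̂) = +0.105801+0.136117i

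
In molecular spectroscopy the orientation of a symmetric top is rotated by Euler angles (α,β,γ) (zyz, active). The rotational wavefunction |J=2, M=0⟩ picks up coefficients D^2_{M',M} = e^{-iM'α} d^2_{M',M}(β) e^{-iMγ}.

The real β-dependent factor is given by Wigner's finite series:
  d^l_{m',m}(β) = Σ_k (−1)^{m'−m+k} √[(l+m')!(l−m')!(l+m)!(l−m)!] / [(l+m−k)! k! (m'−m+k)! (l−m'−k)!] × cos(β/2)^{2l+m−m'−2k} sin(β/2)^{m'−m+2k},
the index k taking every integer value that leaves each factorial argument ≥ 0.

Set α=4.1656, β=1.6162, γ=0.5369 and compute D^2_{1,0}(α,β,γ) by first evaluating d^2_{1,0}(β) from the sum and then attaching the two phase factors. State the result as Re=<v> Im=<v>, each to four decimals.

Re=-0.0289 Im=0.0474

First d^2_{1,0}(β=1.6162), then the phase factors e^{-i(1)α} and e^{-i(0)γ}:
c=cos(1.6162/2)=0.690873, s=sin(1.6162/2)=0.722976; N=√[6·1·2·2]=4.898979
The bounds max(0,m−m')=0 and min(l+m,l−m')=1 give 2 terms
  k=0: (−1)^1·4.8990/(2)·0.6909^3·0.7230^1 = -0.583976
  k=1: (−1)^2·4.8990/(2)·0.6909^1·0.7230^3 = +0.639507
d^2_{1,0}(1.6162) = -0.583976 +0.639507 = +0.055532
Attach z-rotation phases: D = e^{-i(1)(4.1656)}·(+0.055532)·e^{-i(0)(0.5369)} = -0.028873+0.047435i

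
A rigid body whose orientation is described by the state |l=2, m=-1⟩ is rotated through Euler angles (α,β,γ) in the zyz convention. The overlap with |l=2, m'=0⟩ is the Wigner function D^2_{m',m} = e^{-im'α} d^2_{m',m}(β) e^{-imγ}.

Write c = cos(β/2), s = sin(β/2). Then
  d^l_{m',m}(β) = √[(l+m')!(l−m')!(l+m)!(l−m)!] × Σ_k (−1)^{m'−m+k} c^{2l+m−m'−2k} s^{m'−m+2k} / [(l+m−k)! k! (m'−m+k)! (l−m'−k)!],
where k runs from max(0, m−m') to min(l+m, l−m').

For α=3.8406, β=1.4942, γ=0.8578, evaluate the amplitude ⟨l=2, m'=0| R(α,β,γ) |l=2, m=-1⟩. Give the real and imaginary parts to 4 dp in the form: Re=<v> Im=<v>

First d^2_{0,-1}(β=1.4942), then the phase factors e^{-i(0)α} and e^{-i(-1)γ}:
With c≡cos(β/2)=0.733663 and s≡sin(β/2)=0.679514, N=[2·2·1·6]^{1/2}=4.898979
The bounds max(0,m−m')=0 and min(l+m,l−m')=1 give 2 terms
  k=0: (−1)^1·4.8990/(2)·0.7337^3·0.6795^1 = -0.657299
  k=1: (−1)^2·4.8990/(2)·0.7337^1·0.6795^3 = +0.563855
d^2_{0,-1}(1.4942) = -0.657299 +0.563855 = -0.093444
Phases: e^{-i·(0)·3.8406}=+1.000000+0.000000i, e^{-i·(-1)·0.8578}=+0.654103+0.756405i ⇒ D=-0.061122-0.070682i

Re=-0.0611 Im=-0.0707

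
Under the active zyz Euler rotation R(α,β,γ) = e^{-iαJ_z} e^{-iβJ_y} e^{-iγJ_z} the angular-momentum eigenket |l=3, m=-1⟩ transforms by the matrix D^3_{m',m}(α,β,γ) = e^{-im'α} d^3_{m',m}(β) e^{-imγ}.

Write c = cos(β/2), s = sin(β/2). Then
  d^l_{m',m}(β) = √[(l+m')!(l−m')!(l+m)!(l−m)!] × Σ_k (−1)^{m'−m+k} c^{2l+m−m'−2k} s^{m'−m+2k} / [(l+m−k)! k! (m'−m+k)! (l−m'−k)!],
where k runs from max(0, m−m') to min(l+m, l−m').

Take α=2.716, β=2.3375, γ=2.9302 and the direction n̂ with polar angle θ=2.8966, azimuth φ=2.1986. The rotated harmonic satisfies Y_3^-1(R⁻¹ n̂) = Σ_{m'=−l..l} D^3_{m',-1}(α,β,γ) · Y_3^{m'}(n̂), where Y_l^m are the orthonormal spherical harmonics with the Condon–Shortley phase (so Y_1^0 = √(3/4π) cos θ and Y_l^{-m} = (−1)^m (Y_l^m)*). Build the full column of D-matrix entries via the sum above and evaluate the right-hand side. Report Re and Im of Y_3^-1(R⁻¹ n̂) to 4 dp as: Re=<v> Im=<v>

Need the full column D^3_{m',-1} for m'=−3..3 at α=2.716, β=2.3375, γ=2.9302.
cos(β/2)=0.391302, sin(β/2)=0.920262
d^3_{-3,-1}: single k=2 term ⇒ +0.076899;  D = +0.006347-0.076636i
d^3_{-2,-1}: k∈[1..2] ⇒ +0.026698 -0.295326 = -0.268629;  D = +0.130720-0.234677i
d^3_{-1,-1}: k∈[0..2] ⇒ +0.003590 -0.158841 +0.658904 = +0.503653;  D = +0.404883-0.299560i
d^3_{0,-1}: k∈[0..2] ⇒ -0.029246 +0.485270 -0.894666 = -0.438641;  D = +0.428877-0.092037i
d^3_{1,-1}: k∈[0..2] ⇒ +0.119131 -0.878539 +0.607393 = -0.152016;  D = -0.148542-0.032313i
d^3_{2,-1}: k∈[0..1] ⇒ -0.295326 +0.816715 = +0.521388;  D = -0.418268-0.311284i
d^3_{3,-1}: single k=0 term ⇒ +0.425321;  D = +0.205926+0.372145i
Y_3^{m'}(θ=2.8966,φ=2.1986) and Σ D·Y over m':
  (+0.0063-0.0766i)·(+0.0057-0.0018i)  (+0.1307-0.2347i)·(+0.0181-0.0555i)  (+0.4049-0.2996i)·(-0.1706-0.2351i)  (+0.4289-0.0920i)·(-0.6176+0.0000i)  (-0.1485-0.0323i)·(+0.1706-0.2351i)  (-0.4183-0.3113i)·(+0.0181+0.0555i)  (+0.2059+0.3721i)·(-0.0057-0.0018i)
Y_3^-1(R⁻¹ n̂) = -0.438855-0.001074i

Re=-0.4389 Im=-0.0011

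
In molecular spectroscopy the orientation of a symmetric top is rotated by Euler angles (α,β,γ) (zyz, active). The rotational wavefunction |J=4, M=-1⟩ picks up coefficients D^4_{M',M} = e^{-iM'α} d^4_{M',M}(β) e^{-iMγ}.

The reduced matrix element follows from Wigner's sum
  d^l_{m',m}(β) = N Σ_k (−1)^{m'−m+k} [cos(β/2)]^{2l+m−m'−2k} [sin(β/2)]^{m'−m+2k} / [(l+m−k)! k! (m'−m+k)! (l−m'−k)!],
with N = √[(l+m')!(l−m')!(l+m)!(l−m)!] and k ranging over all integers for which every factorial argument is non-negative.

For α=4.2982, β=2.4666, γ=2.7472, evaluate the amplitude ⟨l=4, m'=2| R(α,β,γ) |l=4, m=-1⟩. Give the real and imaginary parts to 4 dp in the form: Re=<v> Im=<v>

Re=-0.3691 Im=-0.1711

Split into d^4_{2,-1}(β=2.4666) × two z-phases.
c=cos(2.4666/2)=0.331126, s=sin(2.4666/2)=0.943587; N=√[720·2·6·120]=1018.233765
Admissible k: 0..2 (factorial args all ≥0)
  k=0: (−1)^3·1018.2338/(72)·0.3311^5·0.9436^3 = -0.047296
  k=1: (−1)^4·1018.2338/(48)·0.3311^3·0.9436^5 = +0.576095
  k=2: (−1)^5·1018.2338/(240)·0.3311^1·0.9436^7 = -0.935625
d^4_{2,-1}(2.4666) = -0.047296 +0.576095 -0.935625 = -0.406826
Attach z-rotation phases: D = e^{-i(2)(4.2982)}·(-0.406826)·e^{-i(-1)(2.7472)} = -0.369112-0.171066i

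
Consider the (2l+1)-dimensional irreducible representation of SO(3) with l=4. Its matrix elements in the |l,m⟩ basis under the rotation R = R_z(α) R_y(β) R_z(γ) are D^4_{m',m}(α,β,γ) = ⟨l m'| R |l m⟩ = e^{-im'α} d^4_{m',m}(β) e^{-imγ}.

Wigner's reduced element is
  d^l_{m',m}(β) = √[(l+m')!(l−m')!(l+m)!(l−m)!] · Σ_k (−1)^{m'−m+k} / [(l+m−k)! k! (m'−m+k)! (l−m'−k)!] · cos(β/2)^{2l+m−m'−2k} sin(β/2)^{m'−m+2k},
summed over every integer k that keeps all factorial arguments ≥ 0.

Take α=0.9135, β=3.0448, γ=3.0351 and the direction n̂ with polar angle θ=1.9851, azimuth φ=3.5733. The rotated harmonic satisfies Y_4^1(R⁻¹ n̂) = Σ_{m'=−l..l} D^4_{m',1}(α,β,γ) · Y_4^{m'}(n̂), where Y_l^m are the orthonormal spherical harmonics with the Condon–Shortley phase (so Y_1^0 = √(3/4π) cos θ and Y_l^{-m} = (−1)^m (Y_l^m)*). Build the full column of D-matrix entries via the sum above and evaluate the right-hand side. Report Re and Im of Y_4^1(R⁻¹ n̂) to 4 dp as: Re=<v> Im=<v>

Re=-0.2760 Im=-0.1773

Need the full column D^4_{m',1} for m'=−4..4 at α=0.9135, β=3.0448, γ=3.0351.
cos(β/2)=0.048377, sin(β/2)=0.998829
d^4_{-4,1}: single k=5 term ⇒ +0.000842;  D = +0.000686+0.000489i
d^4_{-3,1}: k∈[4..5] ⇒ +0.000072 -0.018446 = -0.018374;  D = -0.017582+0.005335i
d^4_{-2,1}: k∈[3..5] ⇒ +0.000004 -0.002388 +0.203572 = +0.201188;  D = +0.071381-0.188099i
d^4_{-1,1}: k∈[2..5] ⇒ +0.000000 -0.000164 +0.034860 -0.990671 = -0.955975;  D = +0.500331+0.814590i
d^4_{0,1}: k∈[1..4] ⇒ +0.000000 -0.000007 +0.003020 -0.214583 = -0.211570;  D = +0.210372+0.022488i
d^4_{1,1}: k∈[0..3] ⇒ +0.000000 -0.000000 +0.000164 -0.023240 = -0.023076;  D = +0.015961-0.016666i
d^4_{2,1}: k∈[0..2] ⇒ -0.000000 +0.000006 -0.001592 = -0.001586;  D = -0.000237-0.001568i
d^4_{3,1}: k∈[0..1] ⇒ +0.000000 -0.000072 = -0.000072;  D = -0.000063-0.000035i
d^4_{4,1}: single k=0 term ⇒ -0.000002;  D = -0.000002+0.000001i
Y_4^{m'}(θ=1.9851,φ=3.5733) and Σ D·Y over m':
  (+0.0007+0.0005i)·(-0.0483-0.3070i)  (-0.0176+0.0053i)·(+0.1052-0.3719i)  (+0.0714-0.1881i)·(+0.0245-0.0286i)  (+0.5003+0.8146i)·(-0.2954+0.1361i)  (+0.2104+0.0225i)·(-0.0997+0.0000i)  (+0.0160-0.0167i)·(+0.2954+0.1361i)  (-0.0002-0.0016i)·(+0.0245+0.0286i)  (-0.0001-0.0000i)·(-0.1052-0.3719i)  (-0.0000+0.0000i)·(-0.0483+0.3070i)
Y_4^1(R⁻¹ n̂) = -0.275996-0.177334i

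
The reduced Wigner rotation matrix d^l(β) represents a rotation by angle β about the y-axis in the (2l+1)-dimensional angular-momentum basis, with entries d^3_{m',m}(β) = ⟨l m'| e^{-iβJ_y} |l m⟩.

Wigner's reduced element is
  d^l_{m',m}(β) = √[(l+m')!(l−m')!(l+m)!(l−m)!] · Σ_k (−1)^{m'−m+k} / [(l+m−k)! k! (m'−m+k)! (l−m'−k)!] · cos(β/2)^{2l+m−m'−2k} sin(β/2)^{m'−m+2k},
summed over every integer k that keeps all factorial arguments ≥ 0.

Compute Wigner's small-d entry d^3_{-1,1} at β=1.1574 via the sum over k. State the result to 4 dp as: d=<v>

d=0.4067

d^3_{-1,1}(β=1.1574) via Wigner's sum:
c=cos(1.1574/2)=0.837174, s=sin(1.1574/2)=0.546936; N=√[2·24·24·2]=48.000000
k∈{2,3,4} keeps every argument non-negative
  k=2: (−1)^0·48.0000/(8)·0.8372^4·0.5469^2 = +0.881634
  k=3: (−1)^1·48.0000/(6)·0.8372^2·0.5469^4 = -0.501728
  k=4: (−1)^2·48.0000/(48)·0.8372^0·0.5469^6 = +0.026768
d^3_{-1,1}(1.1574) = +0.881634 -0.501728 +0.026768 = +0.406674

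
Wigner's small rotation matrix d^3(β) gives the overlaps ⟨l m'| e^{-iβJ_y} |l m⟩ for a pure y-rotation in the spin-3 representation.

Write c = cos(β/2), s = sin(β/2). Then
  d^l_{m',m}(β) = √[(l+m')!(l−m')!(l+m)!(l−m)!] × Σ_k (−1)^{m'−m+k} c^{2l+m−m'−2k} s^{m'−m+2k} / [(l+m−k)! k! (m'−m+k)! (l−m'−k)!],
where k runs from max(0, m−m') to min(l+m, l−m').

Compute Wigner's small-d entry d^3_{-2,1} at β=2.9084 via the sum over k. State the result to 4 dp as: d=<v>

d=-0.3458

d^3_{-2,1}(β=2.9084) via Wigner's sum:
c=cos(2.9084/2)=0.116332, s=sin(2.9084/2)=0.993210; N=√[1·120·24·2]=75.894664
The bounds max(0,m−m')=3 and min(l+m,l−m')=4 give 2 terms
  k=3: (−1)^0·75.8947/(12)·0.1163^3·0.9932^3 = +0.009756
  k=4: (−1)^1·75.8947/(24)·0.1163^1·0.9932^5 = -0.355555
d^3_{-2,1}(2.9084) = +0.009756 -0.355555 = -0.345799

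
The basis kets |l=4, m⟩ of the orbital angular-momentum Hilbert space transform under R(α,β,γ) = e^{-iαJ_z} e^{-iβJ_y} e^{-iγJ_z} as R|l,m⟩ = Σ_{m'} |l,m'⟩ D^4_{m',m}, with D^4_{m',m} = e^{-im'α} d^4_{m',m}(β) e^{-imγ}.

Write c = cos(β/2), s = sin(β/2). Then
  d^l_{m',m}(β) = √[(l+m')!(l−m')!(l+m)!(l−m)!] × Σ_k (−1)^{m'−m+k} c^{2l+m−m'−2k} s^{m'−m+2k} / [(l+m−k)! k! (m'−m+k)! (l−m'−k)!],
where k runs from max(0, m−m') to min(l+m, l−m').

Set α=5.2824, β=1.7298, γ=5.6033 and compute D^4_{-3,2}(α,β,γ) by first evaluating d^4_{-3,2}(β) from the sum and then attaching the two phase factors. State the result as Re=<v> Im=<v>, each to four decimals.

Split into d^4_{-3,2}(β=1.7298) × two z-phases.
With c≡cos(β/2)=0.648716 and s≡sin(β/2)=0.761030, N=[1·5040·720·2]^{1/2}=2693.993318
k∈{5,6} keeps every argument non-negative
  k=5: (−1)^0·2693.9933/(240)·0.6487^3·0.7610^5 = +0.782275
  k=6: (−1)^1·2693.9933/(720)·0.6487^1·0.7610^7 = -0.358866
d^4_{-3,2}(1.7298) = +0.782275 -0.358866 = +0.423409
D = (-0.990322-0.138787i)·(+0.423409)·(+0.209463+0.977817i) = -0.030370-0.422318i

Re=-0.0304 Im=-0.4223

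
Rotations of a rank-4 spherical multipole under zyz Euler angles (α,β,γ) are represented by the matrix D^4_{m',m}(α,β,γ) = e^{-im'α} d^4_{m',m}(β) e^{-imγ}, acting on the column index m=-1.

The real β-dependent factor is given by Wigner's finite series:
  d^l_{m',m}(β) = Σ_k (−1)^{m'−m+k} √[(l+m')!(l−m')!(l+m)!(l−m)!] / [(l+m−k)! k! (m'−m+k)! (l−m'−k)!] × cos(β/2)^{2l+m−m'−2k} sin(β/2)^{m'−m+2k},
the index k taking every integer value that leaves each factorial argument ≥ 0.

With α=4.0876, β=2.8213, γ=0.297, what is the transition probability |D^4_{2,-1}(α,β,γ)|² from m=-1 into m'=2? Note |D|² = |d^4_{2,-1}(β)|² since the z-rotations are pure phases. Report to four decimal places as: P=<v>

First d^4_{2,-1}(β=2.8213), then the phase factors e^{-i(2)α} and e^{-i(-1)γ}:
c=cos(2.8213/2)=0.159463, s=sin(2.8213/2)=0.987204; N=√[720·2·6·120]=1018.233765
k∈{0,1,2} keeps every argument non-negative
  k=0: (−1)^3·1018.2338/(72)·0.1595^5·0.9872^3 = -0.001403
  k=1: (−1)^4·1018.2338/(48)·0.1595^3·0.9872^5 = +0.080652
  k=2: (−1)^5·1018.2338/(240)·0.1595^1·0.9872^7 = -0.618221
d^4_{2,-1}(2.8213) = -0.001403 +0.080652 -0.618221 = -0.538971
|D^4_{2,-1}|² = |d^4_{2,-1}(β)|² = (-0.538971)² = 0.290490 (the z-rotation phases have unit modulus)

P=0.2905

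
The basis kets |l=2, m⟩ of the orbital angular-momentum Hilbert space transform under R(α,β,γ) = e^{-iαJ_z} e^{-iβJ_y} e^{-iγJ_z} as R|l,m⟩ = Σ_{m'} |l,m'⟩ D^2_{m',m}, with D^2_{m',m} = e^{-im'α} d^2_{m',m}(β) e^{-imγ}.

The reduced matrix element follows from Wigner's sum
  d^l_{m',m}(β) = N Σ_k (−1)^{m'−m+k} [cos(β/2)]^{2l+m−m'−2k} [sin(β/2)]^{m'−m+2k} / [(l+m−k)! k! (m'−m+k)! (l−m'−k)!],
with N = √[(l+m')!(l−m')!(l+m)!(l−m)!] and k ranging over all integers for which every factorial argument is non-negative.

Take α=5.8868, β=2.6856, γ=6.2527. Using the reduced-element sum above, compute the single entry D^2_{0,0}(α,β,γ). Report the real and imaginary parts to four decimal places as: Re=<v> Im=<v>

Re=0.7091 Im=0.0000

Split into d^2_{0,0}(β=2.6856) × two z-phases.
With c≡cos(β/2)=0.226026 and s≡sin(β/2)=0.974121, N=[2·2·2·2]^{1/2}=4.000000
k∈{0,1,2} keeps every argument non-negative
  k=0: (−1)^0·4.0000/(4)·0.2260^4·0.9741^0 = +0.002610
  k=1: (−1)^1·4.0000/(1)·0.2260^2·0.9741^2 = -0.193911
  k=2: (−1)^2·4.0000/(4)·0.2260^0·0.9741^4 = +0.900434
d^2_{0,0}(2.6856) = +0.002610 -0.193911 +0.900434 = +0.709133
Attach z-rotation phases: D = e^{-i(0)(5.8868)}·(+0.709133)·e^{-i(0)(6.2527)} = +0.709133+0.000000i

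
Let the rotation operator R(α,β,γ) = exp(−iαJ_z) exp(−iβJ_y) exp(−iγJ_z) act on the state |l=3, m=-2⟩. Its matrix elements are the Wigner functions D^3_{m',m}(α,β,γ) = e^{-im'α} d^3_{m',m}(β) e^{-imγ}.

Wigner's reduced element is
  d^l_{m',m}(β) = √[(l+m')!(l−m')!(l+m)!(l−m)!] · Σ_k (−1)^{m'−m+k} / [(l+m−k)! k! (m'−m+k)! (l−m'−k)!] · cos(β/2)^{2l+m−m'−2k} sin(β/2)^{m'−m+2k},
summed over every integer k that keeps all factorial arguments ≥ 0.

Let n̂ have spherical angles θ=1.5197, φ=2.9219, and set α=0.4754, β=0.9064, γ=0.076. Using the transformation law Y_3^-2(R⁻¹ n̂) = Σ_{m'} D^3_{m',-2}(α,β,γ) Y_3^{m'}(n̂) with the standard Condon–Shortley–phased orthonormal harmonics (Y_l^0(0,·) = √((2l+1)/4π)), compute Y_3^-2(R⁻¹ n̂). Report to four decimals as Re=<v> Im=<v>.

Re=0.1424 Im=-0.3666

Need the full column D^3_{m',-2} for m'=−3..3 at α=0.4754, β=0.9064, γ=0.076.
cos(β/2)=0.899051, sin(β/2)=0.437845
d^3_{-3,-2}: single k=1 term ⇒ +0.629965;  D = -0.004664+0.629948i
d^3_{-2,-2}: k∈[0..1] ⇒ +0.528086 -0.626249 = -0.098162;  D = -0.044281-0.087607i
d^3_{-1,-2}: k∈[0..1] ⇒ -0.813281 +0.385783 = -0.427499;  D = -0.346084-0.250960i
d^3_{0,-2}: k∈[0..1] ⇒ +0.686021 -0.162708 = +0.523313;  D = +0.517279+0.079238i
d^3_{1,-2}: k∈[0..1] ⇒ -0.385783 +0.045749 = -0.340033;  D = -0.322406+0.108060i
d^3_{2,-2}: k∈[0..1] ⇒ +0.148532 -0.007046 = +0.141486;  D = +0.098696-0.101377i
d^3_{3,-2}: single k=0 term ⇒ -0.035437;  D = -0.010357+0.033890i
Y_3^{m'}(θ=1.5197,φ=2.9219) and Σ D·Y over m':
  (-0.0047+0.6299i)·(-0.3285-0.2545i)  (-0.0443-0.0876i)·(+0.0471+0.0221i)  (-0.3461-0.2510i)·(+0.3109+0.0694i)  (+0.5173+0.0792i)·(-0.0569+0.0000i)  (-0.3224+0.1081i)·(-0.3109+0.0694i)  (+0.0987-0.1014i)·(+0.0471-0.0221i)  (-0.0104+0.0339i)·(+0.3285-0.2545i)
Y_3^-2(R⁻¹ n̂) = +0.142448-0.366617i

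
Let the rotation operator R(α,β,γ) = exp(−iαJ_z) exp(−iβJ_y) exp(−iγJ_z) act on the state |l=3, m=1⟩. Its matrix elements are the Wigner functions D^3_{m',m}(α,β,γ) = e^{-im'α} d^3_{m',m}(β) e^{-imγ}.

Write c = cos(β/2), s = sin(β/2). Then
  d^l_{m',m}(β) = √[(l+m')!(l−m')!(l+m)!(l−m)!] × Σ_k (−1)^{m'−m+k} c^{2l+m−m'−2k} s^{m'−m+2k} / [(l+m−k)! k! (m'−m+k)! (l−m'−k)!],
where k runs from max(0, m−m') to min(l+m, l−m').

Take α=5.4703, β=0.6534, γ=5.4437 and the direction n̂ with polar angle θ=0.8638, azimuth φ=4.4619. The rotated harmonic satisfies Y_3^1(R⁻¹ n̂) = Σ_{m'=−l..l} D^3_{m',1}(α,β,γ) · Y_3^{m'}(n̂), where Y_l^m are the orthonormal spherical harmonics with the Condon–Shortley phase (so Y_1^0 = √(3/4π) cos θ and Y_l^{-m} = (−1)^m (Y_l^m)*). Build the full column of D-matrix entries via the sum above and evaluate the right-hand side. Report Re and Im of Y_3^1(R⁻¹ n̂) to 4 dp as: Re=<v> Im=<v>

Need the full column D^3_{m',1} for m'=−3..3 at α=5.4703, β=0.6534, γ=5.4437.
cos(β/2)=0.947107, sin(β/2)=0.320919
d^3_{-3,1}: single k=4 term ⇒ +0.036849;  D = -0.001045-0.036834i
d^3_{-2,1}: k∈[3..4] ⇒ +0.177588 -0.010195 = +0.167393;  D = +0.118260-0.118470i
d^3_{-1,1}: k∈[2..4] ⇒ +0.497208 -0.076115 +0.001092 = +0.422185;  D = +0.422036+0.011229i
d^3_{0,1}: k∈[1..3] ⇒ +0.847190 -0.291807 +0.011168 = +0.566550;  D = +0.378368+0.421683i
d^3_{1,1}: k∈[0..2] ⇒ +0.721760 -0.662944 +0.057086 = +0.115902;  D = -0.009444+0.115517i
d^3_{2,1}: k∈[0..1] ⇒ -0.773375 +0.177588 = -0.595787;  D = +0.464637-0.372927i
d^3_{3,1}: single k=0 term ⇒ +0.320947;  D = -0.317959-0.043689i
Y_3^{m'}(θ=0.8638,φ=4.4619) and Σ D·Y over m':
  (-0.0010-0.0368i)·(+0.1252-0.1340i)  (+0.1183-0.1185i)·(-0.3366-0.1843i)  (+0.4220+0.0112i)·(-0.0676+0.2641i)  (+0.3784+0.4217i)·(-0.2158+0.0000i)  (-0.0094+0.1155i)·(+0.0676+0.2641i)  (+0.4646-0.3729i)·(-0.3366+0.1843i)  (-0.3180-0.0437i)·(-0.1252-0.1340i)
Y_3^1(R⁻¹ n̂) = -0.264717+0.297860i

Re=-0.2647 Im=0.2979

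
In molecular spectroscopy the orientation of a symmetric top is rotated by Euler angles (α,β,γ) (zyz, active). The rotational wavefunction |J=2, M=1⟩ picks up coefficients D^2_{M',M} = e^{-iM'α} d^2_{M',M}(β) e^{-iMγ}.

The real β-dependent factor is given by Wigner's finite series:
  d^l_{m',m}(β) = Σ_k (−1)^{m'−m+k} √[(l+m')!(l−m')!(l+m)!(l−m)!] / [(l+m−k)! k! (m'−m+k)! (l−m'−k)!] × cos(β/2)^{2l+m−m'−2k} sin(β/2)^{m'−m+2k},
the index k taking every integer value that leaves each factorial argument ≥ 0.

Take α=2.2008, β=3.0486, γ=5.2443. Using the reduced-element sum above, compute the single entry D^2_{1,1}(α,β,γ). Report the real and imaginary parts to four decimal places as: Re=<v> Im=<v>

Re=-0.0026 Im=0.0059

First d^2_{1,1}(β=3.0486), then the phase factors e^{-i(1)α} and e^{-i(1)γ}:
With c≡cos(β/2)=0.046480 and s≡sin(β/2)=0.998919, N=[6·1·6·1]^{1/2}=6.000000
k∈{0,1} keeps every argument non-negative
  k=0: (−1)^0·6.0000/(6)·0.0465^4·0.9989^0 = +0.000005
  k=1: (−1)^1·6.0000/(2)·0.0465^2·0.9989^2 = -0.006467
d^2_{1,1}(3.0486) = +0.000005 -0.006467 = -0.006462
Attach z-rotation phases: D = e^{-i(1)(2.2008)}·(-0.006462)·e^{-i(1)(5.2443)} = -0.002569+0.005930i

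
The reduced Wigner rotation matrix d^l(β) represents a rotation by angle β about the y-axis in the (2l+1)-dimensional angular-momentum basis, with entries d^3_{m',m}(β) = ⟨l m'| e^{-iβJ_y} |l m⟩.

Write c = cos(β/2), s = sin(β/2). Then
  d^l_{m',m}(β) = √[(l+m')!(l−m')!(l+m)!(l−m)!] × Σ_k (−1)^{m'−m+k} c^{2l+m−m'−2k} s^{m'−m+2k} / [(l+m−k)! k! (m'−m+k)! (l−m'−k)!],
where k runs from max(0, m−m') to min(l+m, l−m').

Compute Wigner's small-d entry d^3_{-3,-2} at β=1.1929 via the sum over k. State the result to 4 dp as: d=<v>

d^3_{-3,-2}(β=1.1929) via Wigner's sum:
Half-angle: c=0.827335, s=0.561709. N=√(1·720·1·120)=293.938769
The bounds max(0,m−m')=1 and min(l+m,l−m')=1 give 1 term
  k=1: (−1)^0·293.9388/(120)·0.8273^5·0.5617^1 = +0.533327
d^3_{-3,-2}(1.1929) = +0.533327

d=0.5333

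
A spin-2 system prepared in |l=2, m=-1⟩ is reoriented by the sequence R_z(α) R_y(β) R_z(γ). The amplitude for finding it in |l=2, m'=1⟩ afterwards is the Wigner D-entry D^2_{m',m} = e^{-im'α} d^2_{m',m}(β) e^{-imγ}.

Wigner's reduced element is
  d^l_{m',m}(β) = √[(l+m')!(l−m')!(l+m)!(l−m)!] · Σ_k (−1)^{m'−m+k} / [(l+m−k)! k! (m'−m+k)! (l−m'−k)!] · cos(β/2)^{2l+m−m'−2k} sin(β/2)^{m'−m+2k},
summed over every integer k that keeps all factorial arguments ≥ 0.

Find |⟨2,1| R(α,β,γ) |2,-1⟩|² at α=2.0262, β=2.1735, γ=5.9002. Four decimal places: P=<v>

P=0.0110

Split into d^2_{1,-1}(β=2.1735) × two z-phases.
With c≡cos(β/2)=0.465364 and s≡sin(β/2)=0.885119, N=[6·1·1·6]^{1/2}=6.000000
The bounds max(0,m−m')=0 and min(l+m,l−m')=1 give 2 terms
  k=0: (−1)^2·6.0000/(2)·0.4654^2·0.8851^2 = +0.508992
  k=1: (−1)^3·6.0000/(6)·0.4654^0·0.8851^4 = -0.613772
d^2_{1,-1}(2.1735) = +0.508992 -0.613772 = -0.104780
|D^2_{1,-1}|² = |d^2_{1,-1}(β)|² = (-0.104780)² = 0.010979 (the z-rotation phases have unit modulus)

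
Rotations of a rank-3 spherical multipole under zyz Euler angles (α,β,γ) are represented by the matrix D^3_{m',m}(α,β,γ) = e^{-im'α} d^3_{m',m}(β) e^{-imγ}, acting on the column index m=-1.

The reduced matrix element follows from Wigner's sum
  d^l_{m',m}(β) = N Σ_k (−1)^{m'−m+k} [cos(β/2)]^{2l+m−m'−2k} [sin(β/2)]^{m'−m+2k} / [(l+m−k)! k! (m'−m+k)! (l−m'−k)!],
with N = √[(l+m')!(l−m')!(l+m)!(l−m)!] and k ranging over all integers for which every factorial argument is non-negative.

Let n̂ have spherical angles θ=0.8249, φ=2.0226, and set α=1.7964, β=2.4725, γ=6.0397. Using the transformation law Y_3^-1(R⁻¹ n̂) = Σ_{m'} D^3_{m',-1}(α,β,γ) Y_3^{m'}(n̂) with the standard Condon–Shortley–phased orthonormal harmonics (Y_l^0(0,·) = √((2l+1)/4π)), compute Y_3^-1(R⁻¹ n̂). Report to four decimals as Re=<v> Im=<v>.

Re=0.3084 Im=-0.0239

Need the full column D^3_{m',-1} for m'=−3..3 at α=1.7964, β=2.4725, γ=6.0397.
cos(β/2)=0.328341, sin(β/2)=0.944559
d^3_{-3,-1}: single k=2 term ⇒ +0.040161;  D = +0.016863-0.036449i
d^3_{-2,-1}: k∈[1..2] ⇒ +0.011399 -0.188665 = -0.177267;  D = +0.173456+0.036558i
d^3_{-1,-1}: k∈[0..2] ⇒ +0.001253 -0.082956 +0.514894 = +0.433191;  D = +0.007746+0.433122i
d^3_{0,-1}: k∈[0..2] ⇒ -0.012487 +0.310009 -0.855188 = -0.557666;  D = -0.541217+0.134446i
d^3_{1,-1}: k∈[0..2] ⇒ +0.062217 -0.686525 +0.710192 = +0.085883;  D = -0.038826-0.076606i
d^3_{2,-1}: k∈[0..1] ⇒ -0.188665 +0.780676 = +0.592011;  D = -0.454813+0.378975i
d^3_{3,-1}: single k=0 term ⇒ +0.332363;  D = +0.264488+0.201274i
Y_3^{m'}(θ=0.8249,φ=2.0226) and Σ D·Y over m':
  (+0.0169-0.0364i)·(+0.1615+0.0353i)  (+0.1735+0.0366i)·(-0.2315+0.2939i)  (+0.0077+0.4331i)·(-0.1350-0.2782i)  (-0.5412+0.1344i)·(-0.1766+0.0000i)  (-0.0388-0.0766i)·(+0.1350-0.2782i)  (-0.4548+0.3790i)·(-0.2315-0.2939i)  (+0.2645+0.2013i)·(-0.1615+0.0353i)
Y_3^-1(R⁻¹ n̂) = +0.308433-0.023905i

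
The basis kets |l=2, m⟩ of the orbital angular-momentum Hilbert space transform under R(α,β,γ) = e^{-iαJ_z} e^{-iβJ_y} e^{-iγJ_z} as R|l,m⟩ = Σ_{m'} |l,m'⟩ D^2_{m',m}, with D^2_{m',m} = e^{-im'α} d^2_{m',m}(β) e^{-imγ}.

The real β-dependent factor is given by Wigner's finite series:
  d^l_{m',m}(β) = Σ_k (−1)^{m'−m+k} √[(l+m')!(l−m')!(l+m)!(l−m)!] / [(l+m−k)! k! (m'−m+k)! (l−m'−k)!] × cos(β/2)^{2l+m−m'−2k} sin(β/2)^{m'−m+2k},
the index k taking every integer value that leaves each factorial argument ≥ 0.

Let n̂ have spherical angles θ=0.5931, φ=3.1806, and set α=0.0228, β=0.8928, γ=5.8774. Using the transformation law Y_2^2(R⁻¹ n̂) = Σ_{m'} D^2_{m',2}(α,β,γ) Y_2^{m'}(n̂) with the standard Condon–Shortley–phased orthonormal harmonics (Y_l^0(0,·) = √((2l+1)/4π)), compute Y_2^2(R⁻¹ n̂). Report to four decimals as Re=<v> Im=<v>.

Need the full column D^2_{m',2} for m'=−2..2 at α=0.0228, β=0.8928, γ=5.8774.
cos(β/2)=0.902007, sin(β/2)=0.431721
d^2_{-2,2}: single k=4 term ⇒ +0.034739;  D = +0.022739+0.026262i
d^2_{-1,2}: single k=3 term ⇒ +0.145161;  D = +0.097497+0.107546i
d^2_{0,2}: single k=2 term ⇒ +0.371452;  D = +0.255692+0.269440i
d^2_{1,2}: single k=1 term ⇒ +0.633670;  D = +0.446559+0.449581i
d^2_{2,2}: single k=0 term ⇒ +0.661972;  D = +0.477090+0.458904i
Y_2^{m'}(θ=0.5931,φ=3.1806) and Σ D·Y over m':
  (+0.0227+0.0263i)·(+0.1203-0.0094i)  (+0.0975+0.1075i)·(-0.3578+0.0140i)  (+0.2557+0.2694i)·(+0.3352+0.0000i)  (+0.4466+0.4496i)·(+0.3578+0.0140i)  (+0.4771+0.4589i)·(+0.1203+0.0094i)
Y_2^2(R⁻¹ n̂) = +0.258880+0.282928i

Re=0.2589 Im=0.2829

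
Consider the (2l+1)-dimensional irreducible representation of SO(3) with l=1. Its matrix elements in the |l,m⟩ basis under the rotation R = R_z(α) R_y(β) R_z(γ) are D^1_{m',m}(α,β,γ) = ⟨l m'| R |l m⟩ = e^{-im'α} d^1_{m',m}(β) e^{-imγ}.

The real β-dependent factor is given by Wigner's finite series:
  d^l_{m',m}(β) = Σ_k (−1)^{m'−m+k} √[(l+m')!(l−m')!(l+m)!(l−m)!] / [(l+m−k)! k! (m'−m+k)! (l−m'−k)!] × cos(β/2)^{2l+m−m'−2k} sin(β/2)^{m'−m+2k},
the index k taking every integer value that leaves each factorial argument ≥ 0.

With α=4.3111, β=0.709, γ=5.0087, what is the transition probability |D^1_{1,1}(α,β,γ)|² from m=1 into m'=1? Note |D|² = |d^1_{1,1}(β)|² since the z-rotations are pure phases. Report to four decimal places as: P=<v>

P=0.7735

First d^1_{1,1}(β=0.709), then the phase factors e^{-i(1)α} and e^{-i(1)γ}:
With c≡cos(β/2)=0.937820 and s≡sin(β/2)=0.347121, N=[2·1·2·1]^{1/2}=2.000000
The bounds max(0,m−m')=0 and min(l+m,l−m')=0 give 1 term
  k=0: (−1)^0·2.0000/(2)·0.9378^2·0.3471^0 = +0.879507
d^1_{1,1}(0.709) = +0.879507
|D^1_{1,1}|² = |d^1_{1,1}(β)|² = (+0.879507)² = 0.773532 (the z-rotation phases have unit modulus)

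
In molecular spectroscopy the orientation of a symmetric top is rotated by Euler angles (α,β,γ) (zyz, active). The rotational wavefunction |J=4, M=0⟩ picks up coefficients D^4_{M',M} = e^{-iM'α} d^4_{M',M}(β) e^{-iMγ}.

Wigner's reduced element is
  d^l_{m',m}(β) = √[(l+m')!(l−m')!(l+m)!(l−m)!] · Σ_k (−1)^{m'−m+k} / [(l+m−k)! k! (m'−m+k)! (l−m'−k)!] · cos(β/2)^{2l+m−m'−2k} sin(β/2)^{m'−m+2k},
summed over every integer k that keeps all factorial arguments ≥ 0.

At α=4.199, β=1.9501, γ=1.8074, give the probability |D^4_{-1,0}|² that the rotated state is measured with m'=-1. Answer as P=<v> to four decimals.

Split into d^4_{-1,0}(β=1.9501) × two z-phases.
Half-angle: c=0.561127, s=0.827730. N=√(6·120·24·24)=643.987578
Admissible k: 1..4 (factorial args all ≥0)
  k=1: (−1)^0·643.9876/(144)·0.5611^7·0.8277^1 = +0.064838
  k=2: (−1)^1·643.9876/(24)·0.5611^5·0.8277^3 = -0.846519
  k=3: (−1)^2·643.9876/(24)·0.5611^3·0.8277^5 = +1.842011
  k=4: (−1)^3·643.9876/(144)·0.5611^1·0.8277^7 = -0.668031
d^4_{-1,0}(1.9501) = +0.064838 -0.846519 +1.842011 -0.668031 = +0.392299
|D^4_{-1,0}|² = |d^4_{-1,0}(β)|² = (+0.392299)² = 0.153899 (the z-rotation phases have unit modulus)

P=0.1539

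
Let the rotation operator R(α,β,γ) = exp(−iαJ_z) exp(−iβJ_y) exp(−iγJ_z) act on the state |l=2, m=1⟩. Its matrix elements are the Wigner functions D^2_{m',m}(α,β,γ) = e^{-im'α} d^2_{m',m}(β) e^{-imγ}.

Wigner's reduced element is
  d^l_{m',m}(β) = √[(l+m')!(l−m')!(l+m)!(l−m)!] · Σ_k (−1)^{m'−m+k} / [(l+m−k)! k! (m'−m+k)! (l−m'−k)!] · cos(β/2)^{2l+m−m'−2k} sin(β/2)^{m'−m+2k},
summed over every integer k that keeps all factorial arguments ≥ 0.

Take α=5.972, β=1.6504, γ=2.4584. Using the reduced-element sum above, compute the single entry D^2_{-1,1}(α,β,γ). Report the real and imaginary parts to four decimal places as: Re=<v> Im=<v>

Re=-0.4229 Im=-0.1650

D^2_{-1,1}(5.972,1.6504,2.4584) = e^{-i·-1·5.972}·d^2_{-1,1}(1.6504)·e^{-i·1·2.4584}. Compute d first:
c=cos(1.6504/2)=0.678410, s=sin(1.6504/2)=0.734683; N=√[1·6·6·1]=6.000000
k: max(0,(1)−(-1))=2 … min(2+(1),2−(-1))=3
  k=2: (−1)^0·6.0000/(2)·0.6784^2·0.7347^2 = +0.745257
  k=3: (−1)^1·6.0000/(6)·0.6784^0·0.7347^4 = -0.291341
d^2_{-1,1}(1.6504) = +0.745257 -0.291341 = +0.453917
Attach z-rotation phases: D = e^{-i(-1)(5.972)}·(+0.453917)·e^{-i(1)(2.4584)} = -0.422869-0.164993i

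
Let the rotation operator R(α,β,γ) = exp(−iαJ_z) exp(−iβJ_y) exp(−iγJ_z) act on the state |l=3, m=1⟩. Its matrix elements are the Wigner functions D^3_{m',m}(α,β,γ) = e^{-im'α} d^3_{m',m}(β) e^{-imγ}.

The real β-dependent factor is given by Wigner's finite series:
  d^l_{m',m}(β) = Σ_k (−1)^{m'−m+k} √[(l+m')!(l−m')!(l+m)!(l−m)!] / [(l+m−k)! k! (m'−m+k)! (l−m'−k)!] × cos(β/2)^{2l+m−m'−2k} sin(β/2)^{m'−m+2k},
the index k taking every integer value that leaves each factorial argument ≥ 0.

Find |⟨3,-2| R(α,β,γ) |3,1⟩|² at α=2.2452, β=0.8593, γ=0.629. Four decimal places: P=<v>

Split into d^3_{-2,1}(β=0.8593) × two z-phases.
c=cos(0.8593/2)=0.909112, s=sin(0.8593/2)=0.416553; N=√[1·120·24·2]=75.894664
The bounds max(0,m−m')=3 and min(l+m,l−m')=4 give 2 terms
  k=3: (−1)^0·75.8947/(12)·0.9091^3·0.4166^3 = +0.343472
  k=4: (−1)^1·75.8947/(24)·0.9091^1·0.4166^5 = -0.036055
d^3_{-2,1}(0.8593) = +0.343472 -0.036055 = +0.307417
|D^3_{-2,1}|² = |d^3_{-2,1}(β)|² = (+0.307417)² = 0.094505 (the z-rotation phases have unit modulus)

P=0.0945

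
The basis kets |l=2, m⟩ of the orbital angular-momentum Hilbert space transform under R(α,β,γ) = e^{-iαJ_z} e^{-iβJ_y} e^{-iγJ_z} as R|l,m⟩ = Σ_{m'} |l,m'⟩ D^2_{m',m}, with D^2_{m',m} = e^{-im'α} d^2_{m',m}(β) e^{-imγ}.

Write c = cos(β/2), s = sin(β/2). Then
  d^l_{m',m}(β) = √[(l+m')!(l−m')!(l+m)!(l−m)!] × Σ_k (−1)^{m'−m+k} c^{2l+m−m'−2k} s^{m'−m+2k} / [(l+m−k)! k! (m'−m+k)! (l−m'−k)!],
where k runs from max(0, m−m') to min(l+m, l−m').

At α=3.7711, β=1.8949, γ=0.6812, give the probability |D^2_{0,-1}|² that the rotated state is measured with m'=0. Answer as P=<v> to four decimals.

First d^2_{0,-1}(β=1.8949), then the phase factors e^{-i(0)α} and e^{-i(-1)γ}:
c=cos(1.8949/2)=0.583755, s=sin(1.8949/2)=0.811930; N=√[2·2·1·6]=4.898979
k: max(0,(-1)−(0))=0 … min(2+(-1),2−(0))=1
  k=0: (−1)^1·4.8990/(2)·0.5838^3·0.8119^1 = -0.395628
  k=1: (−1)^2·4.8990/(2)·0.5838^1·0.8119^3 = +0.765353
d^2_{0,-1}(1.8949) = -0.395628 +0.765353 = +0.369725
|D^2_{0,-1}|² = |d^2_{0,-1}(β)|² = (+0.369725)² = 0.136697 (the z-rotation phases have unit modulus)

P=0.1367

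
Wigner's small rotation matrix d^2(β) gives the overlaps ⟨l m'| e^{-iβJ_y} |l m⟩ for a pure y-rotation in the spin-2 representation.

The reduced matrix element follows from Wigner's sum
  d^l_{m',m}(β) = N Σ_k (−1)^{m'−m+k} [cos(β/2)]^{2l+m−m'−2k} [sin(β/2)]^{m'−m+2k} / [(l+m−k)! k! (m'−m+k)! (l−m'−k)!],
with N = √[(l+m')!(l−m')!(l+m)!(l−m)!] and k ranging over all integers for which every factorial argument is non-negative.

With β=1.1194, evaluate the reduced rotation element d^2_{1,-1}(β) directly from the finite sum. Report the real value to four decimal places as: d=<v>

d=0.5278

d^2_{1,-1}(β=1.1194) via Wigner's sum:
Half-angle: c=0.847414, s=0.530932. N=√(6·1·1·6)=6.000000
k∈{0,1} keeps every argument non-negative
  k=0: (−1)^2·6.0000/(2)·0.8474^2·0.5309^2 = +0.607282
  k=1: (−1)^3·6.0000/(6)·0.8474^0·0.5309^4 = -0.079461
d^2_{1,-1}(1.1194) = +0.607282 -0.079461 = +0.527821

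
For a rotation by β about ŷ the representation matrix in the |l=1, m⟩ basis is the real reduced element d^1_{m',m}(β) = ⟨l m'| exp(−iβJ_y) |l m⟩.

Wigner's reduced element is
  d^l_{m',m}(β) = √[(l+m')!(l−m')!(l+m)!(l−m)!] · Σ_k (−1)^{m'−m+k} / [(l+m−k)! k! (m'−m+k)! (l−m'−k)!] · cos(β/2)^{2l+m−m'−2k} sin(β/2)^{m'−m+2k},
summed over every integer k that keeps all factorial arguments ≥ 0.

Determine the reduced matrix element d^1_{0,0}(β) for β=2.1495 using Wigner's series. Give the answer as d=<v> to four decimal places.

d^1_{0,0}(β=2.1495) via Wigner's sum:
With c≡cos(β/2)=0.475952 and s≡sin(β/2)=0.879471, N=[1·1·1·1]^{1/2}=1.000000
Admissible k: 0..1 (factorial args all ≥0)
  k=0: (−1)^0·1.0000/(1)·0.4760^2·0.8795^0 = +0.226530
  k=1: (−1)^1·1.0000/(1)·0.4760^0·0.8795^2 = -0.773470
d^1_{0,0}(2.1495) = +0.226530 -0.773470 = -0.546939

d=-0.5469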